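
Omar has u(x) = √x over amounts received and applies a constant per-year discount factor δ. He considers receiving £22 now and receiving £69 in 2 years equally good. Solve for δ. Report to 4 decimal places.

Indifference means u(22) = δ^2 · u(69), so δ^2 = u(22)/u(69).
Since u(x) = √x, δ^2 = √(22/69) = 0.56466.
Taking the square root: δ = 0.56466^(1/2) ≈ 0.7514.

δ ≈ 0.7514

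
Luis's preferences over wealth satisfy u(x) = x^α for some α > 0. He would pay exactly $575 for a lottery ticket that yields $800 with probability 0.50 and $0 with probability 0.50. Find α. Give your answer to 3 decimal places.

The lottery's expected utility is 0.50·u(800) + 0.50·u(0) = 0.50·800^α (since u(0) = 0 for α > 0).
Setting u(575) equal to that: 575^α = 0.50·800^α ⇒ (575/800)^α = 0.50.
Taking logs: α·ln(575/800) = ln(0.50), so α = -0.693147 / -0.330242 ≈ 2.099.

α ≈ 2.099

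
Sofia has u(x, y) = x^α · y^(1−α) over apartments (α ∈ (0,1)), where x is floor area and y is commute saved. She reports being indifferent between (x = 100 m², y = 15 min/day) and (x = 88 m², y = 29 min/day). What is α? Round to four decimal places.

α ≈ 0.8376

Set the two utilities equal: 100^α·15^(1−α) = 88^α·29^(1−α).
Rearrange to (100/88)^α = (29/15)^(1−α) and take logs: α·0.1278334 = (1−α)·0.6592456.
So α/(1−α) = (0.6592456)/(0.1278334) = 5.1570685, and α = 5.1570685/6.1570685 ≈ 0.8376.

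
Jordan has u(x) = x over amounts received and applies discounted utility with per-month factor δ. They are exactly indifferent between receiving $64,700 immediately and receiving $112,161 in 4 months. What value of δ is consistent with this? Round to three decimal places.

δ ≈ 0.871

The payoff in 4 months is discounted by δ^4, so u(64700) = δ^4·u(112161) and δ^4 = u(64700)/u(112161).
With u(x) = x: δ^4 = 64700/112161 = 0.57685.
Taking the 4th root: δ = 0.57685^(1/4) ≈ 0.871.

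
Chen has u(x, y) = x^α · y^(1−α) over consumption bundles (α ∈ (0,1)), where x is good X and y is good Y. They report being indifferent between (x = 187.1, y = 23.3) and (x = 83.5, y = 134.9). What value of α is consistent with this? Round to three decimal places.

Indifference: 187.1^α · 23.3^(1−α) = 83.5^α · 134.9^(1−α).
(187.1/83.5)^α = (134.9/23.3)^(1−α); take logs: α·ln(187.1/83.5) = (1−α)·ln(134.9/23.3), i.e. α·0.806797 = (1−α)·1.756080.
So α/(1−α) = (1.756080)/(0.806797) = 2.176607, and α = 2.176607/3.176607 ≈ 0.685.

α ≈ 0.685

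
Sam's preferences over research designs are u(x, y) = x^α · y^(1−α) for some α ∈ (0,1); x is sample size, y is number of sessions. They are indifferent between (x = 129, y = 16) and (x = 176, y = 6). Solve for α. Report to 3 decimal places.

Set the two utilities equal: 129^α·16^(1−α) = 176^α·6^(1−α).
Rearrange to (129/176)^α = (6/16)^(1−α) and take logs: α·-0.310672 = (1−α)·-0.980829.
So α/(1−α) = (-0.980829)/(-0.310672) = 3.157121, and α = 3.157121/4.157121 ≈ 0.759.

α ≈ 0.759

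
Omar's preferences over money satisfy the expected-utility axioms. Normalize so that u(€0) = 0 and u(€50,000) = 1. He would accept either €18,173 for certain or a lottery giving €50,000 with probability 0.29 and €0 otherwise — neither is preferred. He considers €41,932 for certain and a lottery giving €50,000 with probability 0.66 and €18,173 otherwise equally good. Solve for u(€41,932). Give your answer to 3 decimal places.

From the first indifference, u(€18,173) = 0.29·u(€50,000) + 0.71·u(€0) = 0.29·1 + 0.71·0 = 0.29.
Then u(€41,932) = 0.66·u(€50,000) + 0.34·u(€18,173) = 0.66·1.00 + 0.34·0.29 = 0.7586.

0.759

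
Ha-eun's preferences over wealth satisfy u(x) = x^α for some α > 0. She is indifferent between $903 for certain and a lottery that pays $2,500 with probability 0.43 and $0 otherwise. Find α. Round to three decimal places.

α ≈ 0.829

Since u(0) = 0, the lottery's EU is 0.43·2500^α.
Equating: 903^α = 0.43·2500^α, i.e. 0.3612^α = 0.43.
α = ln(0.43) / ln(903/2500) = -0.843970/-1.018323 ≈ 0.829.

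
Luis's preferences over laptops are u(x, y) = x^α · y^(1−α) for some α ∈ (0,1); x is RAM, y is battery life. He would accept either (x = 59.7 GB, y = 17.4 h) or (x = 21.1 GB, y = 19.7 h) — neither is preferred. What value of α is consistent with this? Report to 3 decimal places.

Set the two utilities equal: 59.7^α·17.4^(1−α) = 21.1^α·19.7^(1−α).
Rearrange to (59.7/21.1)^α = (19.7/17.4)^(1−α) and take logs: α·1.040059 = (1−α)·0.124148.
Thus α·(1.164207) = 0.124148, so α = 0.124148/1.164207 ≈ 0.107.

α ≈ 0.107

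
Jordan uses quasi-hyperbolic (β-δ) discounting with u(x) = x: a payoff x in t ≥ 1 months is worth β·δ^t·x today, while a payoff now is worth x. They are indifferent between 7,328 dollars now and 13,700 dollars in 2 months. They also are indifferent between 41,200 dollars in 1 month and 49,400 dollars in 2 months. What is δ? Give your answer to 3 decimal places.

δ ≈ 0.834

From the later pair, β·δ^1·41200 = β·δ^2·49400; dividing through, δ = 41200/49400 = 0.83401.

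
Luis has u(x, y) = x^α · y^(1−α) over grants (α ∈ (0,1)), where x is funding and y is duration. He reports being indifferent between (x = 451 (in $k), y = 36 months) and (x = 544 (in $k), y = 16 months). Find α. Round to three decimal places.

α ≈ 0.812

Set the two utilities equal: 451^α·36^(1−α) = 544^α·16^(1−α).
(451/544)^α = (16/36)^(1−α); take logs: α·ln(451/544) = (1−α)·ln(16/36), i.e. α·-0.187482 = (1−α)·-0.810930.
Thus α·(-0.998412) = -0.810930, so α = -0.810930/-0.998412 ≈ 0.812.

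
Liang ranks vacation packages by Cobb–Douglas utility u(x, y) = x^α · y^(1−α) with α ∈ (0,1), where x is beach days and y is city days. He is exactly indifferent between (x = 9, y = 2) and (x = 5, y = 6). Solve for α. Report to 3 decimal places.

α ≈ 0.651

The Cobb–Douglas utilities coincide, so 9^α·2^(1−α) = 5^α·6^(1−α).
Rearrange to (9/5)^α = (6/2)^(1−α) and take logs: α·0.587787 = (1−α)·1.098612.
So α/(1−α) = (1.098612)/(0.587787) = 1.869065, and α = 1.869065/2.869065 ≈ 0.651.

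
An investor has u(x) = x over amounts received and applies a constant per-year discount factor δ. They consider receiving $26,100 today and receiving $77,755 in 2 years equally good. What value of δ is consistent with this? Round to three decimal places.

The payoff in 2 years is discounted by δ^2, so u(26100) = δ^2·u(77755) and δ^2 = u(26100)/u(77755).
With u(x) = x: δ^2 = 26100/77755 = 0.33567.
So δ = 0.33567^(1/2) ≈ 0.579.

δ ≈ 0.579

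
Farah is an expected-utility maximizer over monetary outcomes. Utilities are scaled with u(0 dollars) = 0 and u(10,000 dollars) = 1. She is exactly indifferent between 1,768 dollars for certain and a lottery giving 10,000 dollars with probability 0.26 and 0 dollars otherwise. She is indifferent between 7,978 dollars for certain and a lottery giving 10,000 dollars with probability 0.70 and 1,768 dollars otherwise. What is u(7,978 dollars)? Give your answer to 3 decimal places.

0.778

From the first indifference, u(1,768 dollars) = 0.26·u(10,000 dollars) + 0.74·u(0 dollars) = 0.26·1 + 0.74·0 = 0.26.
The second indifference gives u(7,978 dollars) = 0.70·u(10,000 dollars) + 0.30·u(1,768 dollars) = 0.70·1.00 + 0.30·0.26 = 0.7780.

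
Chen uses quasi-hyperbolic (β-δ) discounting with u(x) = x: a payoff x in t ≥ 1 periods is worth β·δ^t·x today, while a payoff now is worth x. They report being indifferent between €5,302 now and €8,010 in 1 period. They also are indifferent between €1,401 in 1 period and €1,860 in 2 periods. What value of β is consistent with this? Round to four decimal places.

β ≈ 0.8788

From the later pair, β·δ^1·1401 = β·δ^2·1860; dividing through, δ = 1401/1860 = 0.75323.
Substituting δ into 5302 = β·δ·8010: β = 5302/(6033.339) ≈ 0.8788.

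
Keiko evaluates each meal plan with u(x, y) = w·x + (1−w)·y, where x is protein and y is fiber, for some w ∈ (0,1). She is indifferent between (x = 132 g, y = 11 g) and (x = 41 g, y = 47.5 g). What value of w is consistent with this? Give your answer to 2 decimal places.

w = 0.29

Equating utilities: w·132 + (1−w)·11 = w·41 + (1−w)·47.5.
w·(132−41) = (1−w)·(47.5−11), i.e. w·91 = (1−w)·36.5.
So w/(1−w) = 36.5/91 = 0.4011, giving w = 36.5/(91+36.5) = 0.29.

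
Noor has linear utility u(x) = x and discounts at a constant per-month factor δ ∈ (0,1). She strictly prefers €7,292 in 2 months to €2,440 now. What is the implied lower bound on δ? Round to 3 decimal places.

Under u(x) = x this choice says 2440 < δ^2·7292.
Dividing by 7292: δ^2 > 0.33461. Both sides are positive, so the square root keeps the direction.
δ > 0.33461^(1/2) = 0.578.

δ > 0.578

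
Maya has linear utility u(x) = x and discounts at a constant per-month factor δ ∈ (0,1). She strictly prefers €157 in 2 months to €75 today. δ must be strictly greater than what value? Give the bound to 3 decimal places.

Comparing present values: 75 < δ^2·157.
So δ^2 > 75/157 = 0.47771; taking the square root of both positive sides preserves the inequality.
δ > 0.47771^(1/2) = 0.691.

δ > 0.691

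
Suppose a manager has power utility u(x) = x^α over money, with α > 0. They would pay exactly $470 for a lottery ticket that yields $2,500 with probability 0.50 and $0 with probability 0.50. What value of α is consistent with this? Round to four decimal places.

The lottery's expected utility is 0.50·u(2500) + 0.50·u(0) = 0.50·2500^α (since u(0) = 0 for α > 0).
Indifference: 470^α = 0.50·2500^α, so (470/2500)^α = 0.50.
Take logs: α = ln 0.50 / ln(470/2500) ≈ 0.414732.

α ≈ 0.4147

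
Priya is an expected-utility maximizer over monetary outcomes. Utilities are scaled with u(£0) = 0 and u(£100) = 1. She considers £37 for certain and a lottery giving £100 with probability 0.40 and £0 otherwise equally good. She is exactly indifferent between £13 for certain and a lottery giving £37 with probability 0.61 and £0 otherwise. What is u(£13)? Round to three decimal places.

First, u(£37) = 0.40·u(£100) + 0.60·u(£0) = 0.40.
Chaining: u(£13) = 0.61·0.40 + 0.39·0.00 = 0.2440.

0.244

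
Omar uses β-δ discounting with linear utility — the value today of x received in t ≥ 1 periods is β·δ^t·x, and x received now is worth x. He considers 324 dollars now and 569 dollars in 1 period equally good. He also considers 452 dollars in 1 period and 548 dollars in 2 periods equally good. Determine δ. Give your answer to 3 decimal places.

δ ≈ 0.825

From the later pair, β·δ^1·452 = β·δ^2·548; dividing through, δ = 452/548 = 0.82482.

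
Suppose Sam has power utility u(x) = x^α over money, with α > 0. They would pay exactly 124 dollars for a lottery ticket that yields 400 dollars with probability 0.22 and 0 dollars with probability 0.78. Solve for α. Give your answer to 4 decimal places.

α ≈ 1.2928

Since u(0) = 0, the lottery's EU is 0.22·400^α.
Equating: 124^α = 0.22·400^α, i.e. 0.3100^α = 0.22.
Taking logs: α·ln(124/400) = ln(0.22), so α = -1.5141277 / -1.1711830 ≈ 1.2928.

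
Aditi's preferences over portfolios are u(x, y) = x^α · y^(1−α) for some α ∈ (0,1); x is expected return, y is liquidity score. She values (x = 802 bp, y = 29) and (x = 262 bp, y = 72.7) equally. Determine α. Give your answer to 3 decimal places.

α ≈ 0.451

Set the two utilities equal: 802^α·29^(1−α) = 262^α·72.7^(1−α).
(802/262)^α = (72.7/29)^(1−α); take logs: α·ln(802/262) = (1−α)·ln(72.7/29), i.e. α·1.118764 = (1−α)·0.919046.
Thus α·(2.037810) = 0.919046, so α = 0.919046/2.037810 ≈ 0.451.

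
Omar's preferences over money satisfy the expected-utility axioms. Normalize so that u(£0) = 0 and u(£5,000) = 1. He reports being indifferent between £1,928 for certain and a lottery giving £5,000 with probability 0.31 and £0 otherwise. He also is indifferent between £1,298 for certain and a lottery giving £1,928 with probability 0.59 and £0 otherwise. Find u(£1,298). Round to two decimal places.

0.18

First, u(£1,928) = 0.31·u(£5,000) + 0.69·u(£0) = 0.31.
Then u(£1,298) = 0.59·u(£1,928) + 0.41·u(£0) = 0.59·0.31 + 0.41·0.00 = 0.1829.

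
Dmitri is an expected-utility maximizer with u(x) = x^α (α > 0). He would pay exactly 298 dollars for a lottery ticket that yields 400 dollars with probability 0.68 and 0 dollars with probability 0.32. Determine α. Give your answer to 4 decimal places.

The lottery's expected utility is 0.68·u(400) + 0.32·u(0) = 0.68·400^α (since u(0) = 0 for α > 0).
Equating: 298^α = 0.68·400^α, i.e. 0.7450^α = 0.68.
α = ln(0.68) / ln(298/400) = -0.3856625/-0.2943711 ≈ 1.3101.

α ≈ 1.3101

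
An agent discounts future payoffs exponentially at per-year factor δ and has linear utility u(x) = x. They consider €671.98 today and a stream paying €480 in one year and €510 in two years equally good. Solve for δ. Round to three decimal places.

The stream is worth 480δ + 510δ² today, so 480δ + 510δ² = 671.98.
Rearranged: 510δ² + 480δ − 671.98 = 0.
The positive root is δ = [−480 + √(480² + 4·510·671.98)] / (2·510) = (−480 + 1265.401)/1020 ≈ 0.770.

δ ≈ 0.770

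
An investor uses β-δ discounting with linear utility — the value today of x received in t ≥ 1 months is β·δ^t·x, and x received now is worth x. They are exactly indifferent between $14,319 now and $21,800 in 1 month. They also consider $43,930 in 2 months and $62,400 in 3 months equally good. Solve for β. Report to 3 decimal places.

From the later pair, β·δ^2·43930 = β·δ^3·62400; dividing through, δ = 43930/62400 = 0.70401.
Substituting δ into 14319 = β·δ·21800: β = 14319/(15347.340) ≈ 0.933.

β ≈ 0.933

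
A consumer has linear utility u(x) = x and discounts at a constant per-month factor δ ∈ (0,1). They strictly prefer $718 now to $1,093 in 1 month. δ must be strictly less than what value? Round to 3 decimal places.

The preference means 718 > δ·1093.
Dividing through by 1093 gives δ < 0.65691.

δ < 0.657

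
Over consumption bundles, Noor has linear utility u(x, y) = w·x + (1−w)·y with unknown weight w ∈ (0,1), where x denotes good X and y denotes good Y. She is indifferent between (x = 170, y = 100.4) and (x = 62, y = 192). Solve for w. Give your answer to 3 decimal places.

u(170,100.4) = u(62,192) means w·170 + (1−w)·100.4 = w·62 + (1−w)·192.
Rearranging, 108·w − 91.6·(1−w) = 0.
The marginal rate of substitution is 91.6/108, so w = 91.6/(108+91.6) = 0.459.

w = 0.459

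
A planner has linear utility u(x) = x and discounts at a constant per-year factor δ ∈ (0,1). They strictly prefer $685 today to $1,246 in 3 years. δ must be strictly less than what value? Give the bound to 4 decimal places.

Under u(x) = x this choice says 685 > δ^3·1246.
Hence δ^3 < 685/1246 = 0.54976, and x ↦ x^(1/3) is increasing on (0,∞).
δ < (685/1246)^(1/3) ≈ 0.8192.

δ < 0.8192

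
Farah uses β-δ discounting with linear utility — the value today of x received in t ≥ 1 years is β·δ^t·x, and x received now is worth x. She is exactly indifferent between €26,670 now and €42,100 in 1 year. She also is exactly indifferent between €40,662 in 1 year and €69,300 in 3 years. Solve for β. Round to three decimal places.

The second indifference involves only future payoffs, so β cancels: β·δ^1·40662 = β·δ^3·69300, giving δ^2 = 40662/69300 = 0.58675, so δ = 0.76600.
The first indifference: 26670 = β·δ·42100, so β = 26670/(δ·42100) = 26670/(0.76600·42100) ≈ 0.827.

β ≈ 0.827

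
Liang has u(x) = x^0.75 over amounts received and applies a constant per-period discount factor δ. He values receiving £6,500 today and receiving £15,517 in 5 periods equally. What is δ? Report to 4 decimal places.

Indifference means u(6500) = δ^5 · u(15517), so δ^5 = u(6500)/u(15517).
With u(x) = x^0.75: δ^5 = 6500^0.75/15517^0.75 = (6500/15517)^0.75 = 0.52069.
Hence δ = (0.52069)^(1/5) = 0.877639.

δ ≈ 0.8776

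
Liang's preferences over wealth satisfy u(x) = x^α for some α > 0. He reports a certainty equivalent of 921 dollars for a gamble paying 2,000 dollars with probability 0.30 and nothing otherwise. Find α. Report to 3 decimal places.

EU(lottery) = 0.30·2000^α + 0.70·0 = 0.30·2000^α.
Equating: 921^α = 0.30·2000^α, i.e. 0.4605^α = 0.30.
Take logs: α = ln 0.30 / ln(921/2000) ≈ 1.55263.

α ≈ 1.553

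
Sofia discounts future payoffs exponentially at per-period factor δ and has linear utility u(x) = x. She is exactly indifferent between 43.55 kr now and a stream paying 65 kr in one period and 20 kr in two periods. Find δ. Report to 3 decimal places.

Present value of the stream is 65·δ + 20·δ². Indifference gives 65δ + 20δ² = 43.55.
Rearranged: 20δ² + 65δ − 43.55 = 0.
By the quadratic formula (taking the positive root), δ = (−65 + √7709.00) / 40 ≈ 0.570.

δ ≈ 0.570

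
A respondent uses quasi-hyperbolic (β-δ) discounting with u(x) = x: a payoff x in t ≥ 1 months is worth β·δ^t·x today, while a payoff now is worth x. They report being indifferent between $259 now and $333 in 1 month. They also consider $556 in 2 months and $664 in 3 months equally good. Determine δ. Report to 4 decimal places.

From the later pair, β·δ^2·556 = β·δ^3·664; dividing through, δ = 556/664 = 0.83735.

δ ≈ 0.8373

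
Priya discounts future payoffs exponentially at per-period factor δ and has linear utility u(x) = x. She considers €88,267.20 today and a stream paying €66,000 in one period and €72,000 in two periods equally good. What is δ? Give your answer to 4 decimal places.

δ ≈ 0.7400

Present value of the stream is 66000·δ + 72000·δ². Indifference gives 66000δ + 72000δ² = 88267.20.
Rearranged: 72000δ² + 66000δ − 88267.20 = 0.
The positive root is δ = [−66000 + √(66000² + 4·72000·88267.20)] / (2·72000) = (−66000 + 172560.000)/144000 ≈ 0.7400.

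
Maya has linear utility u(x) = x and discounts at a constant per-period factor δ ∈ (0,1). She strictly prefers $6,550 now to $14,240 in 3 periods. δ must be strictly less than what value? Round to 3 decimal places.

δ < 0.772

The preference means 6550 > δ^3·14240.
Dividing by 14240: δ^3 < 0.45997. Both sides are positive, so the cube root keeps the direction.
δ < 0.45997^(1/3) = 0.772.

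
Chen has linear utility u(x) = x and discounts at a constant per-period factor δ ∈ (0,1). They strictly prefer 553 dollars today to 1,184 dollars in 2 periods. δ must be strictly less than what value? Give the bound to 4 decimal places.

Comparing present values: 553 > δ^2·1184.
Hence δ^2 < 553/1184 = 0.46706, and x ↦ x^(1/2) is increasing on (0,∞).
δ < 0.46706^(1/2) = 0.6834.

δ < 0.6834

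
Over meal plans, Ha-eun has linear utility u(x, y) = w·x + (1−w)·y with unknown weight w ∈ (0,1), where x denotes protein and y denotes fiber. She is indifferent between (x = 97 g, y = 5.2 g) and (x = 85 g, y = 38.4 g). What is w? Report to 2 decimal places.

Equating utilities: w·97 + (1−w)·5.2 = w·85 + (1−w)·38.4.
Rearranging, 12·w − 33.2·(1−w) = 0.
The marginal rate of substitution is 33.2/12, so w = 33.2/(12+33.2) = 0.73.

w = 0.73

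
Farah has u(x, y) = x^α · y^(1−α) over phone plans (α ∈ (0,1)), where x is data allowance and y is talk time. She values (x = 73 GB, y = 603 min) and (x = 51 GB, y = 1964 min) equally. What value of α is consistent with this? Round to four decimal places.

Set the two utilities equal: 73^α·603^(1−α) = 51^α·1964^(1−α).
Taking logs: α·ln 73 + (1−α)·ln 603 = α·ln 51 + (1−α)·ln 1964, i.e. α·0.3586338 = (1−α)·1.1808213.
So α/(1−α) = (1.1808213)/(0.3586338) = 3.2925544, and α = 3.2925544/4.2925544 ≈ 0.7670.

α ≈ 0.7670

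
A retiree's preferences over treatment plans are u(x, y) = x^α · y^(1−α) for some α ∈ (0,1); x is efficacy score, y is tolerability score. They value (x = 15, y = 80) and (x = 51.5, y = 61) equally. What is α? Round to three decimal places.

α ≈ 0.180

Indifference: 15^α · 80^(1−α) = 51.5^α · 61^(1−α).
Taking logs: α·ln 15 + (1−α)·ln 80 = α·ln 51.5 + (1−α)·ln 61, i.e. α·-1.233532 = (1−α)·-0.271153.
Thus α·(-1.504685) = -0.271153, so α = -0.271153/-1.504685 ≈ 0.180.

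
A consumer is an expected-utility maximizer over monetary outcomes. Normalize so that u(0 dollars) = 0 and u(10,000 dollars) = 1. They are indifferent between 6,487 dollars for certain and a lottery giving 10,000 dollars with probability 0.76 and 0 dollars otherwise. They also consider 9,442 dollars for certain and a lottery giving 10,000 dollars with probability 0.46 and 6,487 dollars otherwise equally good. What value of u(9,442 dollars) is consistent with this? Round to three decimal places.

From the first indifference, u(6,487 dollars) = 0.76·u(10,000 dollars) + 0.24·u(0 dollars) = 0.76·1 + 0.24·0 = 0.76.
The second indifference gives u(9,442 dollars) = 0.46·u(10,000 dollars) + 0.54·u(6,487 dollars) = 0.46·1.00 + 0.54·0.76 = 0.8704.

0.870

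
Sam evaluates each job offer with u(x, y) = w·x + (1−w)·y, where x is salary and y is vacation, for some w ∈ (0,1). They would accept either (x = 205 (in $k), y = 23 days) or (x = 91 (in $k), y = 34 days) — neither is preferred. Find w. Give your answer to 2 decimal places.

w = 0.09

Indifference: w·205 + (1−w)·23 = w·91 + (1−w)·34.
w·(205−91) = (1−w)·(34−23), i.e. w·114 = (1−w)·11.
Hence w = 11/(114+11) = 11/125 = 0.09.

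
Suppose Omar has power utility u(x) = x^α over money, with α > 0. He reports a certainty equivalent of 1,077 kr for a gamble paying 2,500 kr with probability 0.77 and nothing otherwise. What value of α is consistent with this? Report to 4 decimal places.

α ≈ 0.3104

The lottery's expected utility is 0.77·u(2500) + 0.23·u(0) = 0.77·2500^α (since u(0) = 0 for α > 0).
Setting u(1077) equal to that: 1077^α = 0.77·2500^α ⇒ (1077/2500)^α = 0.77.
Taking logs: α·ln(1077/2500) = ln(0.77), so α = -0.2613648 / -0.8421113 ≈ 0.3104.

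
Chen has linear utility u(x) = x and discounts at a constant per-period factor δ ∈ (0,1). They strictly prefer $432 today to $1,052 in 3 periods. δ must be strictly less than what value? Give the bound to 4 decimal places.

δ < 0.7433

Comparing present values: 432 > δ^3·1052.
Hence δ^3 < 432/1052 = 0.41065, and x ↦ x^(1/3) is increasing on (0,∞).
δ < (432/1052)^(1/3) ≈ 0.7433.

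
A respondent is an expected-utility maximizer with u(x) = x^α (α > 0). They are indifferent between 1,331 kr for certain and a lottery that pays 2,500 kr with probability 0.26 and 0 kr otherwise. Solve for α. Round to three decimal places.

α ≈ 2.137

Since u(0) = 0, the lottery's EU is 0.26·2500^α.
Equating: 1331^α = 0.26·2500^α, i.e. 0.5324^α = 0.26.
α = ln(0.26) / ln(1331/2500) = -1.347074/-0.630360 ≈ 2.137.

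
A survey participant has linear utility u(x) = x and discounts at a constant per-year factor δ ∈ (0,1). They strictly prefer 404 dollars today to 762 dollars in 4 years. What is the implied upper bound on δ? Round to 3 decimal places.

δ < 0.853

Comparing present values: 404 > δ^4·762.
Dividing by 762: δ^4 < 0.53018. Both sides are positive, so the 4th root keeps the direction.
δ < (404/762)^(1/4) ≈ 0.853.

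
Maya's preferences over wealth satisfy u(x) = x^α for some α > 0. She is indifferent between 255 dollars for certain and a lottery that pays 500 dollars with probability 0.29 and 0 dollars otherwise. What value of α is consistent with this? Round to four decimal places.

α ≈ 1.8384

Since u(0) = 0, the lottery's EU is 0.29·500^α.
Equating: 255^α = 0.29·500^α, i.e. 0.5100^α = 0.29.
Taking logs: α·ln(255/500) = ln(0.29), so α = -1.2378744 / -0.6733446 ≈ 1.8384.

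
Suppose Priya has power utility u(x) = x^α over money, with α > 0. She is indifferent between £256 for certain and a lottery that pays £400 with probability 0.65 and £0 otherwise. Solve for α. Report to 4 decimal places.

EU(lottery) = 0.65·400^α + 0.35·0 = 0.65·400^α.
Indifference: 256^α = 0.65·400^α, so (256/400)^α = 0.65.
α = ln(0.65) / ln(256/400) = -0.4307829/-0.4462871 ≈ 0.9653.

α ≈ 0.9653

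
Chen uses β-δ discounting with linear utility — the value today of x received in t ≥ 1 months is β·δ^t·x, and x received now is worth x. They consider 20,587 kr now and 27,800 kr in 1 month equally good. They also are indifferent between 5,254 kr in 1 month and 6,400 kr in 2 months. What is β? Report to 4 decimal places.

β ≈ 0.9021

From the later pair, β·δ^1·5254 = β·δ^2·6400; dividing through, δ = 5254/6400 = 0.82094.
Now use the now-vs-future pair: 20587 = β·δ·27800 gives β = 20587/(0.82094·27800) ≈ 0.9021.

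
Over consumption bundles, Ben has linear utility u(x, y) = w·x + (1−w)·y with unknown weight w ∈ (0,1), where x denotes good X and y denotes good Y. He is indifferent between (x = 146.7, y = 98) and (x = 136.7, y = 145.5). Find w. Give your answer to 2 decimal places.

Equating utilities: w·146.7 + (1−w)·98 = w·136.7 + (1−w)·145.5.
Collecting terms: w·10 = (1−w)·47.5.
So w/(1−w) = 47.5/10 = 4.7500, giving w = 47.5/(10+47.5) = 0.83.

w = 0.83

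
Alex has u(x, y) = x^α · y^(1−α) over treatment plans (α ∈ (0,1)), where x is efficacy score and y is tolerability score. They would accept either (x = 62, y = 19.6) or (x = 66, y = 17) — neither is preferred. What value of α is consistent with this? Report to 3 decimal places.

The Cobb–Douglas utilities coincide, so 62^α·19.6^(1−α) = 66^α·17^(1−α).
(62/66)^α = (17/19.6)^(1−α); take logs: α·ln(62/66) = (1−α)·ln(17/19.6), i.e. α·-0.062520 = (1−α)·-0.142316.
With A = -0.062520 and B = -0.142316: α·A = (1−α)·B, so α = B/(A+B) = -0.142316/-0.204836 ≈ 0.695.

α ≈ 0.695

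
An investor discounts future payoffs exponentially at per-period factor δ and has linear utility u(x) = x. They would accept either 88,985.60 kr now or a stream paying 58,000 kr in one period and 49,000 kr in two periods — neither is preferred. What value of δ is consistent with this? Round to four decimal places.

δ ≈ 0.8800

The stream is worth 58000δ + 49000δ² today, so 58000δ + 49000δ² = 88985.60.
Rearranged: 49000δ² + 58000δ − 88985.60 = 0.
By the quadratic formula (taking the positive root), δ = (−58000 + √20805177600.00) / 98000 ≈ 0.8800.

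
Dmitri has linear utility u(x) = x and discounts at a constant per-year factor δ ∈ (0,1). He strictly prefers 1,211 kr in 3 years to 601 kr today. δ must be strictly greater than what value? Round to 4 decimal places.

Comparing present values: 601 < δ^3·1211.
So δ^3 > 601/1211 = 0.49628; taking the cube root of both positive sides preserves the inequality.
δ > 0.49628^(1/3) = 0.7917.

δ > 0.7917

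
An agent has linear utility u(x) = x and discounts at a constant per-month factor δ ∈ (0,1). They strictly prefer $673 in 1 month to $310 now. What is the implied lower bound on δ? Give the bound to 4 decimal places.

Comparing present values: 310 < δ·673.
So δ > 310/673 = 0.46062.

δ > 0.4606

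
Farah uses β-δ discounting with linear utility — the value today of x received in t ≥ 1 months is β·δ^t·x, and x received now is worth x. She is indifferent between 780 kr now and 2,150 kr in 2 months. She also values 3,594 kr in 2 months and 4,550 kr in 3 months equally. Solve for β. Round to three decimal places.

β ≈ 0.581

From the later pair, β·δ^2·3594 = β·δ^3·4550; dividing through, δ = 3594/4550 = 0.78989.
Now use the now-vs-future pair: 780 = β·δ^2·2150 gives β = 780/(0.62393·2150) ≈ 0.581.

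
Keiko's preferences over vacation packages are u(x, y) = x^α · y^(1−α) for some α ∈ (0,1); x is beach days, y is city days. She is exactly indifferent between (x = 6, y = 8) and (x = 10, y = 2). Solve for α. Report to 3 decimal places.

α ≈ 0.731

Indifference: 6^α · 8^(1−α) = 10^α · 2^(1−α).
Taking logs: α·ln 6 + (1−α)·ln 8 = α·ln 10 + (1−α)·ln 2, i.e. α·-0.510826 = (1−α)·-1.386294.
With A = -0.510826 and B = -1.386294: α·A = (1−α)·B, so α = B/(A+B) = -1.386294/-1.897120 ≈ 0.731.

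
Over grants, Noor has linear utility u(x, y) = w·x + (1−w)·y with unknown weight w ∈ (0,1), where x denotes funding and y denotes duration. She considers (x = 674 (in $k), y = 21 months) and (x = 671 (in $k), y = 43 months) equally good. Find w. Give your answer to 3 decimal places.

u(674,21) = u(671,43) means w·674 + (1−w)·21 = w·671 + (1−w)·43.
w·(674−671) = (1−w)·(43−21), i.e. w·3 = (1−w)·22.
The marginal rate of substitution is 22/3, so w = 22/(3+22) = 0.880.

w = 0.880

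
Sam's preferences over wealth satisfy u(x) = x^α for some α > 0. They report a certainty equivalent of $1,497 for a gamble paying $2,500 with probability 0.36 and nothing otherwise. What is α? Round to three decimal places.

Since u(0) = 0, the lottery's EU is 0.36·2500^α.
Indifference: 1497^α = 0.36·2500^α, so (1497/2500)^α = 0.36.
Taking logs: α·ln(1497/2500) = ln(0.36), so α = -1.021651 / -0.512828 ≈ 1.992.

α ≈ 1.992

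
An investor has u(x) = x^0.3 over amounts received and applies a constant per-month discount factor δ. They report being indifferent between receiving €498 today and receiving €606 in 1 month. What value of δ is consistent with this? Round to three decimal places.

Indifference means u(498) = δ · u(606), so δ = u(498)/u(606).
With u(x) = x^0.3: δ = 498^0.3/606^0.3 = (498/606)^0.3 = 0.94282.

δ ≈ 0.943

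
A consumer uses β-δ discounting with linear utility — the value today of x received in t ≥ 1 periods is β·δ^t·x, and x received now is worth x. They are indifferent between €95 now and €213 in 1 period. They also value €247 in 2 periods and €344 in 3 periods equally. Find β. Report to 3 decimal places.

β ≈ 0.621

Both payoffs in the second observation are in the future, so β drops out: δ^2·247 = δ^3·344 ⇒ δ = 247/344 = 0.71802.
The first indifference: 95 = β·δ·213, so β = 95/(δ·213) = 95/(0.71802·213) ≈ 0.621.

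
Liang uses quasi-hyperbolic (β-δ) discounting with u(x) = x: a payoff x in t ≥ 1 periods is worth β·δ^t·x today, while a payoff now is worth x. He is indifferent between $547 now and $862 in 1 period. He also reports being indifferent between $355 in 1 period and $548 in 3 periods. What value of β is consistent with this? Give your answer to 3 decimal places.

From the later pair, β·δ^1·355 = β·δ^3·548; dividing through, δ^2 = 355/548 = 0.64781, so δ = 0.80487.
The first indifference: 547 = β·δ·862, so β = 547/(δ·862) = 547/(0.80487·862) ≈ 0.788.

β ≈ 0.788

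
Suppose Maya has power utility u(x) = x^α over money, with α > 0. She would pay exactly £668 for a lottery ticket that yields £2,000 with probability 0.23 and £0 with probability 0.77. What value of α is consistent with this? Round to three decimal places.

The lottery's expected utility is 0.23·u(2000) + 0.77·u(0) = 0.23·2000^α (since u(0) = 0 for α > 0).
Equating: 668^α = 0.23·2000^α, i.e. 0.3340^α = 0.23.
Take logs: α = ln 0.23 / ln(668/2000) ≈ 1.34019.

α ≈ 1.340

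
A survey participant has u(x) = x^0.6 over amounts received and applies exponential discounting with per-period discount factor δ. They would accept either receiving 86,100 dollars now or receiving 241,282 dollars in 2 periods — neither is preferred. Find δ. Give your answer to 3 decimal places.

Equating discounted utilities: u(86100) = δ^2·u(241282) ⇒ δ^2 = u(86100)/u(241282).
With u(x) = x^0.6: δ^2 = 86100^0.6/241282^0.6 = (86100/241282)^0.6 = 0.53887.
Taking the square root: δ = 0.53887^(1/2) ≈ 0.734.

δ ≈ 0.734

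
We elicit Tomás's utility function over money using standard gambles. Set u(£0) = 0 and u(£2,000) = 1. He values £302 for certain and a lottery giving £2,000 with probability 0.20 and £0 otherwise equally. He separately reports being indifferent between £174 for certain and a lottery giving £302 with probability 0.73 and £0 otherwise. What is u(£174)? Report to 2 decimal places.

The first gamble pins u(£302): it must equal 0.20·1 + 0.80·0 = 0.20.
Then u(£174) = 0.73·u(£302) + 0.27·u(£0) = 0.73·0.20 + 0.27·0.00 = 0.1460.

0.15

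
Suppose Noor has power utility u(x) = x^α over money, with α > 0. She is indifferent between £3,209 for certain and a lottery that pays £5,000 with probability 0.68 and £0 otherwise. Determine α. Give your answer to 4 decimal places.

α ≈ 0.8696

EU(lottery) = 0.68·5000^α + 0.32·0 = 0.68·5000^α.
Equating: 3209^α = 0.68·5000^α, i.e. 0.6418^α = 0.68.
Take logs: α = ln 0.68 / ln(3209/5000) ≈ 0.869631.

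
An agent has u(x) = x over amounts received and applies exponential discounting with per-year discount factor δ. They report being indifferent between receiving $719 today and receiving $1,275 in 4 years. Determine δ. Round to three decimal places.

Equating discounted utilities: u(719) = δ^4·u(1275) ⇒ δ^4 = u(719)/u(1275).
With u(x) = x: δ^4 = 719/1275 = 0.56392.
So δ = 0.56392^(1/4) ≈ 0.867.

δ ≈ 0.867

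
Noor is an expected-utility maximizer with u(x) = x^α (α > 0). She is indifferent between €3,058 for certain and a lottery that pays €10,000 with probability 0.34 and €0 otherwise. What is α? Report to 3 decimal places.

The lottery's expected utility is 0.34·u(10000) + 0.66·u(0) = 0.34·10000^α (since u(0) = 0 for α > 0).
Setting u(3058) equal to that: 3058^α = 0.34·10000^α ⇒ (3058/10000)^α = 0.34.
α = ln(0.34) / ln(3058/10000) = -1.078810/-1.184824 ≈ 0.911.

α ≈ 0.911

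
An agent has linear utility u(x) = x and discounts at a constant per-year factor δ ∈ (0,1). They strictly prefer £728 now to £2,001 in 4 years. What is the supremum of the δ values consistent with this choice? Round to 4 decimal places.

δ < 0.7766

Under u(x) = x this choice says 728 > δ^4·2001.
So δ^4 < 728/2001 = 0.36382; taking the 4th root of both positive sides preserves the inequality.
δ < (728/2001)^(1/4) ≈ 0.7766.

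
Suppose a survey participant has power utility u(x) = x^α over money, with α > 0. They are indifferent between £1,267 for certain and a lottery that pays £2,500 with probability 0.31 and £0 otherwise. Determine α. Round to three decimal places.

EU(lottery) = 0.31·2500^α + 0.69·0 = 0.31·2500^α.
Equating: 1267^α = 0.31·2500^α, i.e. 0.5068^α = 0.31.
Taking logs: α·ln(1267/2500) = ln(0.31), so α = -1.171183 / -0.679639 ≈ 1.723.

α ≈ 1.723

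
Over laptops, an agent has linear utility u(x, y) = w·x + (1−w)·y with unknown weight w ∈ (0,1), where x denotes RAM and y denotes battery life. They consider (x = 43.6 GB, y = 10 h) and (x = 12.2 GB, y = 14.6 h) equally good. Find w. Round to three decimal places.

Equating utilities: w·43.6 + (1−w)·10 = w·12.2 + (1−w)·14.6.
Collecting terms: w·31.4 = (1−w)·4.6.
Hence w = 4.6/(31.4+4.6) = 4.6/36 = 0.128.

w = 0.128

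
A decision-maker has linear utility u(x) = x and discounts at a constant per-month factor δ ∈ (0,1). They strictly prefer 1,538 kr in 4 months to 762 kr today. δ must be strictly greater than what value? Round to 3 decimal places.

δ > 0.839

The preference means 762 < δ^4·1538.
Dividing by 1538: δ^4 > 0.49545. Both sides are positive, so the 4th root keeps the direction.
δ > 0.49545^(1/4) = 0.839.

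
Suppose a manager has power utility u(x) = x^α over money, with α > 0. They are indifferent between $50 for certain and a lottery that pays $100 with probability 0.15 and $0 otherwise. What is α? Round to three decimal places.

The lottery's expected utility is 0.15·u(100) + 0.85·u(0) = 0.15·100^α (since u(0) = 0 for α > 0).
Indifference: 50^α = 0.15·100^α, so (50/100)^α = 0.15.
Take logs: α = ln 0.15 / ln(50/100) ≈ 2.73697.

α ≈ 2.737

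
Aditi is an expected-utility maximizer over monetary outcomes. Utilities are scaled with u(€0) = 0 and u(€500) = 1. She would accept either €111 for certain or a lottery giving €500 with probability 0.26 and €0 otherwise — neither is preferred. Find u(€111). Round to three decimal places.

By the standard-gamble method, u(€111) is just the indifference probability on the best outcome: 0.26.

0.260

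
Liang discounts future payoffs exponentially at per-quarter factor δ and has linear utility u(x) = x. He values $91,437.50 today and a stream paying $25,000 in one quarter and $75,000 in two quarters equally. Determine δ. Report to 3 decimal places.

δ ≈ 0.950

Equating present values: 91437.50 = 25000δ + 75000δ².
That is, 75000δ² + 25000δ − 91437.50 = 0, a quadratic in δ.
The positive root is δ = [−25000 + √(25000² + 4·75000·91437.50)] / (2·75000) = (−25000 + 167500.000)/150000 ≈ 0.950.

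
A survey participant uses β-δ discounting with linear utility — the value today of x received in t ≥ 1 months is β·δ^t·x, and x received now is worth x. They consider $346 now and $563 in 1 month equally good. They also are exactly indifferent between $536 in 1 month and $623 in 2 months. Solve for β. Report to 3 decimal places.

Both payoffs in the second observation are in the future, so β drops out: δ^1·536 = δ^2·623 ⇒ δ = 536/623 = 0.86035.
Substituting δ into 346 = β·δ·563: β = 346/(484.379) ≈ 0.714.

β ≈ 0.714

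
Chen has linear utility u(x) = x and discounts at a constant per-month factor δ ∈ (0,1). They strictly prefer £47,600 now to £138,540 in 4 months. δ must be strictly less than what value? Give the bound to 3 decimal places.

Comparing present values: 47600 > δ^4·138540.
So δ^4 < 47600/138540 = 0.34358; taking the 4th root of both positive sides preserves the inequality.
δ < (47600/138540)^(1/4) ≈ 0.766.

δ < 0.766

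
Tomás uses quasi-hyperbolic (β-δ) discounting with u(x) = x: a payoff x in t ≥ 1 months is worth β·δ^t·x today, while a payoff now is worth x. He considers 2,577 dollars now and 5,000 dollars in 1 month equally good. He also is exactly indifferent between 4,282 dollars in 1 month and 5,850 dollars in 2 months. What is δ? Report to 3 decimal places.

Both payoffs in the second observation are in the future, so β drops out: δ^1·4282 = δ^2·5850 ⇒ δ = 4282/5850 = 0.73197.

δ ≈ 0.732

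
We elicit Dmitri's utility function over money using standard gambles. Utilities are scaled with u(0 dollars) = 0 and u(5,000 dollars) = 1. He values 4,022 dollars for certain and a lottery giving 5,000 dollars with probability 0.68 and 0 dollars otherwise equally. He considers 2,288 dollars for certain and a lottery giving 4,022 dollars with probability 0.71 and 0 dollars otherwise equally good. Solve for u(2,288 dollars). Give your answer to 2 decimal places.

0.48

First, u(4,022 dollars) = 0.68·u(5,000 dollars) + 0.32·u(0 dollars) = 0.68.
The second indifference gives u(2,288 dollars) = 0.71·u(4,022 dollars) + 0.29·u(0 dollars) = 0.71·0.68 + 0.29·0.00 = 0.4828.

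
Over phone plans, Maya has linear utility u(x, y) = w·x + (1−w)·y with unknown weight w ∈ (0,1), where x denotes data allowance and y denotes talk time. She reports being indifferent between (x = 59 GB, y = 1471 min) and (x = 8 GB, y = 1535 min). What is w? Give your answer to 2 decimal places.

w = 0.56

u(59,1471) = u(8,1535) means w·59 + (1−w)·1471 = w·8 + (1−w)·1535.
Rearranging, 51·w − 64·(1−w) = 0.
So w/(1−w) = 64/51 = 1.2549, giving w = 64/(51+64) = 0.56.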